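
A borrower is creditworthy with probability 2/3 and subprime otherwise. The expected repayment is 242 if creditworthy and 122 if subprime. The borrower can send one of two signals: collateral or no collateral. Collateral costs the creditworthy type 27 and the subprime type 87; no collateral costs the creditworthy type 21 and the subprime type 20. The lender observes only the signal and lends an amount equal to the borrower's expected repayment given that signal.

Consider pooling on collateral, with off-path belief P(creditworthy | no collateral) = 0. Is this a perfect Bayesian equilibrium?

At the pooled signal (collateral) the lender holds the prior 2/3 and pays 2/3·242 + 1/3·122 = 202. Off-path (no collateral) belief 0 gives 0·242 + 1·122 = 122.
Creditworthy: collateral gives 202 − 27 = 175; no collateral gives 122 − 21 = 101. Stays. ✓
Subprime: collateral gives 202 − 87 = 115; no collateral gives 122 − 20 = 102. Stays. ✓

Yes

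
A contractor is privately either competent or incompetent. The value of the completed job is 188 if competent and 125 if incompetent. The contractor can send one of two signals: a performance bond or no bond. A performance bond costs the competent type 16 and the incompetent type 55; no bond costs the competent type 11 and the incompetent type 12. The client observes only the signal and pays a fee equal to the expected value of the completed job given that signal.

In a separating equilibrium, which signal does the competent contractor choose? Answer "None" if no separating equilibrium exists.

Try competent → bond, incompetent → no bond:
  If types separate, bond earns payment 188 and no bond earns 125.
  Competent: bond gives 188 − 16 = 172; no bond gives 125 − 11 = 114. No deviation. ✓
  Incompetent: no bond gives 125 − 12 = 113; bond gives 188 − 55 = 133. Would deviate. ✗
Try competent → no bond, incompetent → bond:
  If types separate, no bond earns payment 188 and bond earns 125.
  Competent: no bond gives 188 − 11 = 177; bond gives 125 − 16 = 109. No deviation. ✓
  Incompetent: bond gives 125 − 55 = 70; no bond gives 188 − 12 = 176. Would deviate. ✗
Neither assignment is incentive-compatible.

None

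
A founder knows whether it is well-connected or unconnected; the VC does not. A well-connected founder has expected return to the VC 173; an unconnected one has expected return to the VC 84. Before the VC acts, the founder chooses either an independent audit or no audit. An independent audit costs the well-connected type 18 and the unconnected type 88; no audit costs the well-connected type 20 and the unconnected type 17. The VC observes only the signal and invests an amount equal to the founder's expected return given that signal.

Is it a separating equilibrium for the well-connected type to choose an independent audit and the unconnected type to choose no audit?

Under separation the VC infers type exactly: audit → well-connected (pays 173), no audit → unconnected (pays 84).
Well-connected: audit gives 173 − 18 = 155; no audit gives 84 − 20 = 64. No deviation. ✓
Unconnected: no audit gives 84 − 17 = 67; audit gives 173 − 88 = 85. Would deviate. ✗

No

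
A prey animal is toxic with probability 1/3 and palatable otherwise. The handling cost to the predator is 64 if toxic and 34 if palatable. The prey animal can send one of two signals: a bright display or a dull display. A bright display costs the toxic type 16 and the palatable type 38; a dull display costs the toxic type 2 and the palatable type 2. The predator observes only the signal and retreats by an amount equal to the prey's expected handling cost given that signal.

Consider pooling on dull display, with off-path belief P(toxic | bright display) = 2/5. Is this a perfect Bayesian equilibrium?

At the pooled signal (dull display) the predator holds the prior 1/3 and pays 1/3·64 + 2/3·34 = 44. Off-path (bright display) belief 2/5 gives 2/5·64 + 3/5·34 = 46.
Toxic: dull display gives 44 − 2 = 42; bright display gives 46 − 16 = 30. Stays. ✓
Palatable: dull display gives 44 − 2 = 42; bright display gives 46 − 38 = 8. Stays. ✓

Yes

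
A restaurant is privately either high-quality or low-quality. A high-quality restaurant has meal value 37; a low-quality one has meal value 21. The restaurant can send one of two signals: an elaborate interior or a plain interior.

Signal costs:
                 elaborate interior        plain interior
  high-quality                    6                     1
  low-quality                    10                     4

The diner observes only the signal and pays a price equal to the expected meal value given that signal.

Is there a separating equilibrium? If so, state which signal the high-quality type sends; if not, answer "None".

None

Try high-quality → elaborate interior, low-quality → plain interior:
  Under separation the diner infers type exactly: elaborate interior → high-quality (pays 37), plain interior → low-quality (pays 21).
  High-quality: elaborate interior gives 37 − 6 = 31; plain interior gives 21 − 1 = 20. No deviation. ✓
  Low-quality: plain interior gives 21 − 4 = 17; elaborate interior gives 37 − 10 = 27. Would deviate. ✗
Try high-quality → plain interior, low-quality → elaborate interior:
  Under separation the diner infers type exactly: plain interior → high-quality (pays 37), elaborate interior → low-quality (pays 21).
  High-quality: plain interior gives 37 − 1 = 36; elaborate interior gives 21 − 6 = 15. No deviation. ✓
  Low-quality: elaborate interior gives 21 − 10 = 11; plain interior gives 37 − 4 = 33. Would deviate. ✗
Neither assignment is incentive-compatible.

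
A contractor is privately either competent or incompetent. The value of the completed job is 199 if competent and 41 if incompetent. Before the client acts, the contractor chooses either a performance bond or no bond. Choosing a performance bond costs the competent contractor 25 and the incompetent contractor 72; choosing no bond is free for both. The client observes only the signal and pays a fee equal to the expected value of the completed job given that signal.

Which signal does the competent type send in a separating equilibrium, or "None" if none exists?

None

Try competent → bond, incompetent → no bond:
  If types separate, bond earns payment 199 and no bond earns 41.
  Competent: bond gives 199 − 25 = 174; no bond gives 41 − 0 = 41. No deviation. ✓
  Incompetent: no bond gives 41 − 0 = 41; bond gives 199 − 72 = 127. Would deviate. ✗
Try competent → no bond, incompetent → bond:
  If types separate, no bond earns payment 199 and bond earns 41.
  Competent: no bond gives 199 − 0 = 199; bond gives 41 − 25 = 16. No deviation. ✓
  Incompetent: bond gives 41 − 72 = -31; no bond gives 199 − 0 = 199. Would deviate. ✗
Neither assignment is incentive-compatible.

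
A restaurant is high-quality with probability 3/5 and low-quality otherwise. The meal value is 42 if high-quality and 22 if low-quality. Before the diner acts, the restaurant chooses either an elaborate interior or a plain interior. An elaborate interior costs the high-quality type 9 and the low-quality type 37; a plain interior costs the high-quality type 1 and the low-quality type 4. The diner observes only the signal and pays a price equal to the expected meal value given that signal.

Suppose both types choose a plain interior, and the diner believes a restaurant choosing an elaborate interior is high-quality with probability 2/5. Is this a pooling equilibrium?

At the pooled signal (plain interior) the diner holds the prior 3/5 and pays 3/5·42 + 2/5·22 = 34. Off-path (elaborate interior) belief 2/5 gives 2/5·42 + 3/5·22 = 30.
High-quality: plain interior gives 34 − 1 = 33; elaborate interior gives 30 − 9 = 21. Stays. ✓
Low-quality: plain interior gives 34 − 4 = 30; elaborate interior gives 30 − 37 = -7. Stays. ✓

Yes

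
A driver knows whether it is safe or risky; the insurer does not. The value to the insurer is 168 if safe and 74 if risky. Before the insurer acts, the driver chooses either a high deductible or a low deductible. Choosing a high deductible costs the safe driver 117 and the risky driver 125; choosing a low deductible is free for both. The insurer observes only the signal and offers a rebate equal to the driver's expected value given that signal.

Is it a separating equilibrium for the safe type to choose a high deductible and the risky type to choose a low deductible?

If types separate, high deductible earns payment 168 and low deductible earns 74.
Safe: high deductible gives 168 − 117 = 51; low deductible gives 74 − 0 = 74. Would deviate. ✗
Risky: low deductible gives 74 − 0 = 74; high deductible gives 168 − 125 = 43. No deviation. ✓

No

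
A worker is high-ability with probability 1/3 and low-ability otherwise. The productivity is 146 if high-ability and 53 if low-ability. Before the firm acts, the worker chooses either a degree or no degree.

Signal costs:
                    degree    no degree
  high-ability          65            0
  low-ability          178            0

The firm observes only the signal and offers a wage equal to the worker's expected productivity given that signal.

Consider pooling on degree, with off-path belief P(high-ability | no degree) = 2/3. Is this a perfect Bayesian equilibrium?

No

At the pooled signal (degree) the firm holds the prior 1/3 and pays 1/3·146 + 2/3·53 = 84. Off-path (no degree) belief 2/3 gives 2/3·146 + 1/3·53 = 115.
High-ability: degree gives 84 − 65 = 19; no degree gives 115 − 0 = 115. Deviates. ✗
Low-ability: degree gives 84 − 178 = -94; no degree gives 115 − 0 = 115. Deviates. ✗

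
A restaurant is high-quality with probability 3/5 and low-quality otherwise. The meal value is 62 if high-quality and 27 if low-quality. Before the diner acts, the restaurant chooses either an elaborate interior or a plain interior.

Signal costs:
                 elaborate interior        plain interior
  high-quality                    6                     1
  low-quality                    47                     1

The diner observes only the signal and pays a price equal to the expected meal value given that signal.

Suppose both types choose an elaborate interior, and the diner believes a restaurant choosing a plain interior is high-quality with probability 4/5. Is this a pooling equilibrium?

No

At the pooled signal (elaborate interior) the diner holds the prior 3/5 and pays 3/5·62 + 2/5·27 = 48. Off-path (plain interior) belief 4/5 gives 4/5·62 + 1/5·27 = 55.
High-quality: elaborate interior gives 48 − 6 = 42; plain interior gives 55 − 1 = 54. Deviates. ✗
Low-quality: elaborate interior gives 48 − 47 = 1; plain interior gives 55 − 1 = 54. Deviates. ✗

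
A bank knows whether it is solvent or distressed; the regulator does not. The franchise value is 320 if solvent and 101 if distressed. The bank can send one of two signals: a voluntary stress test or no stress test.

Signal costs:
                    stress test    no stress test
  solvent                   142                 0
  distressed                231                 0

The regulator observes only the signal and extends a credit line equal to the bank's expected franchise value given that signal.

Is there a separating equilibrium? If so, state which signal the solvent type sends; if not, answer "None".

Try solvent → stress test, distressed → no stress test:
  Under separation the regulator infers type exactly: stress test → solvent (pays 320), no stress test → distressed (pays 101).
  Solvent: stress test gives 320 − 142 = 178; no stress test gives 101 − 0 = 101. No deviation. ✓
  Distressed: no stress test gives 101 − 0 = 101; stress test gives 320 − 231 = 89. No deviation. ✓
Both hold — the solvent type sends stress test.

stress test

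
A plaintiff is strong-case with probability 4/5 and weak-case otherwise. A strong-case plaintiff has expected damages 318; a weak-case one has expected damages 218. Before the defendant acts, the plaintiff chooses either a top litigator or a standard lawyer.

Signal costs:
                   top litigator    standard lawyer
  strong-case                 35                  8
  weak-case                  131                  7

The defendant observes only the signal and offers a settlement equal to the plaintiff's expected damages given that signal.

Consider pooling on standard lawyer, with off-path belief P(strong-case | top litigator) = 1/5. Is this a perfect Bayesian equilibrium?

At the pooled signal (standard lawyer) the defendant holds the prior 4/5 and pays 4/5·318 + 1/5·218 = 298. Off-path (top litigator) belief 1/5 gives 1/5·318 + 4/5·218 = 238.
Strong-case: standard lawyer gives 298 − 8 = 290; top litigator gives 238 − 35 = 203. Stays. ✓
Weak-case: standard lawyer gives 298 − 7 = 291; top litigator gives 238 − 131 = 107. Stays. ✓

Yes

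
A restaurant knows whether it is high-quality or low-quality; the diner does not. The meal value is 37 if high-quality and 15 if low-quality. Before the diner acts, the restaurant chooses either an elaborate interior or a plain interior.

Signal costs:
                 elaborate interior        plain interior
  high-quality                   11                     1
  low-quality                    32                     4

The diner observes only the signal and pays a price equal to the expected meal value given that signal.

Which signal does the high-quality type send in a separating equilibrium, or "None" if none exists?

Try high-quality → elaborate interior, low-quality → plain interior:
  If types separate, elaborate interior earns payment 37 and plain interior earns 15.
  High-quality: elaborate interior gives 37 − 11 = 26; plain interior gives 15 − 1 = 14. No deviation. ✓
  Low-quality: plain interior gives 15 − 4 = 11; elaborate interior gives 37 − 32 = 5. No deviation. ✓
Both hold — the high-quality type sends elaborate interior.

elaborate interior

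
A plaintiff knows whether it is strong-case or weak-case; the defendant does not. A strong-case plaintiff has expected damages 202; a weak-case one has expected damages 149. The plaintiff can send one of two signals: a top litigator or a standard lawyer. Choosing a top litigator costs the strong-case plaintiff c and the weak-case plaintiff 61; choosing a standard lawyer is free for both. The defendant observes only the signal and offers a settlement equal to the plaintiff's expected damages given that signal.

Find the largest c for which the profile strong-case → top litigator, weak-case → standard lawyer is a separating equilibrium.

53

Under separation: top litigator → strong-case (pays 202); standard lawyer → weak-case (pays 149).
Weak-case: 149 − 0 = 149 ≥ 202 − 61 = 141. Holds regardless of c. ✓
Strong-case: 202 − c ≥ 149 − 0, so c ≤ 202 − 149 = 53.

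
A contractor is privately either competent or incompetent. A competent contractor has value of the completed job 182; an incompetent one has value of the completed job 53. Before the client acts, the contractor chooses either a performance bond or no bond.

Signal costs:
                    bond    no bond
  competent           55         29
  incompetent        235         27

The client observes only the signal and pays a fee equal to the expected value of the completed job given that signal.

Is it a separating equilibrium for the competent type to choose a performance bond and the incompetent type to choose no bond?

Yes

Under separation the client infers type exactly: bond → competent (pays 182), no bond → incompetent (pays 53).
Competent: bond gives 182 − 55 = 127; no bond gives 53 − 29 = 24. No deviation. ✓
Incompetent: no bond gives 53 − 27 = 26; bond gives 182 − 235 = -53. No deviation. ✓
Neither type gains from mimicking the other.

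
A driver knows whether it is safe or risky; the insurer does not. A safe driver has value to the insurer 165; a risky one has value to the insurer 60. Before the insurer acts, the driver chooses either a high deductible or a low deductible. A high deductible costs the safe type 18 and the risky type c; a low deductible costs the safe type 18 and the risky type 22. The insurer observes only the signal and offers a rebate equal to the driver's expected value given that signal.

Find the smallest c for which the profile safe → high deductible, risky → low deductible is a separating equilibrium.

127

Under separation: high deductible → safe (pays 165); low deductible → risky (pays 60).
Safe: 165 − 18 = 147 ≥ 60 − 18 = 42. Holds regardless of c. ✓
Risky: 60 − 22 ≥ 165 − c, so c ≥ 165 − 38 = 127.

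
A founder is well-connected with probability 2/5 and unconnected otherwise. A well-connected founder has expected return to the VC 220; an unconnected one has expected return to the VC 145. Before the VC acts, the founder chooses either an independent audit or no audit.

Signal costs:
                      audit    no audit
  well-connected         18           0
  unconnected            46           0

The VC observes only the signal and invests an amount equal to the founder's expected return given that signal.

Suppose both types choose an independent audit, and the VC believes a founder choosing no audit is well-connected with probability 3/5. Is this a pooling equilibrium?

No

At the pooled signal (audit) the VC holds the prior 2/5 and pays 2/5·220 + 3/5·145 = 175. Off-path (no audit) belief 3/5 gives 3/5·220 + 2/5·145 = 190.
Well-connected: audit gives 175 − 18 = 157; no audit gives 190 − 0 = 190. Deviates. ✗
Unconnected: audit gives 175 − 46 = 129; no audit gives 190 − 0 = 190. Deviates. ✗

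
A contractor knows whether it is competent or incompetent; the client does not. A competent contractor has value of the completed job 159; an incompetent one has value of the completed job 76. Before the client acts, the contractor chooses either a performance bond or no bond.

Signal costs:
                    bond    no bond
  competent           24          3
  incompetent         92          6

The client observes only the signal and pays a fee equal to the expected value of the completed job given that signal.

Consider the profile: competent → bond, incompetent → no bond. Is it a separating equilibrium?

Yes

Under separation the client infers type exactly: bond → competent (pays 159), no bond → incompetent (pays 76).
Competent: bond gives 159 − 24 = 135; no bond gives 76 − 3 = 73. No deviation. ✓
Incompetent: no bond gives 76 − 6 = 70; bond gives 159 − 92 = 67. No deviation. ✓
Neither type gains from mimicking the other.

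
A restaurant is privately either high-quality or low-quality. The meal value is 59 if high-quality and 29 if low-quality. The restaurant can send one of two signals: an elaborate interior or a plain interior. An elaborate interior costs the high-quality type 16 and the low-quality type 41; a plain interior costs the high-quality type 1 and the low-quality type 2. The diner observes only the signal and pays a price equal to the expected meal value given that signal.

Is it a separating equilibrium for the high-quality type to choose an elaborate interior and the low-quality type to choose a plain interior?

Under separation the diner infers type exactly: elaborate interior → high-quality (pays 59), plain interior → low-quality (pays 29).
High-quality: elaborate interior gives 59 − 16 = 43; plain interior gives 29 − 1 = 28. No deviation. ✓
Low-quality: plain interior gives 29 − 2 = 27; elaborate interior gives 59 − 41 = 18. No deviation. ✓
Neither type gains from mimicking the other.

Yes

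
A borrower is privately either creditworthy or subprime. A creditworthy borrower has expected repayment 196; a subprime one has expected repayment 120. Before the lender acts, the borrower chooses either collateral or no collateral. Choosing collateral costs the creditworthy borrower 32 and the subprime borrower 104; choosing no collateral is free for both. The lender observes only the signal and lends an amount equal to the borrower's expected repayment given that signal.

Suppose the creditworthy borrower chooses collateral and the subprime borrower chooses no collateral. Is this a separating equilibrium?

Yes

Under separation the lender infers type exactly: collateral → creditworthy (pays 196), no collateral → subprime (pays 120).
Creditworthy: collateral gives 196 − 32 = 164; no collateral gives 120 − 0 = 120. No deviation. ✓
Subprime: no collateral gives 120 − 0 = 120; collateral gives 196 − 104 = 92. No deviation. ✓
Neither type gains from mimicking the other.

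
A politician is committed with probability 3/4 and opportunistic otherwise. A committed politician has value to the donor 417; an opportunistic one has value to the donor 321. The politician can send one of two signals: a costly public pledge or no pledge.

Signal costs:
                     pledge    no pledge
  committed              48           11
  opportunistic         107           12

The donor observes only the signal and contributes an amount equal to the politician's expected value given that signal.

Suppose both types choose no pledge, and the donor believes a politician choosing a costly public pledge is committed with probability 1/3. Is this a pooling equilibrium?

At the pooled signal (no pledge) the donor holds the prior 3/4 and pays 3/4·417 + 1/4·321 = 393. Off-path (pledge) belief 1/3 gives 1/3·417 + 2/3·321 = 353.
Committed: no pledge gives 393 − 11 = 382; pledge gives 353 − 48 = 305. Stays. ✓
Opportunistic: no pledge gives 393 − 12 = 381; pledge gives 353 − 107 = 246. Stays. ✓

Yes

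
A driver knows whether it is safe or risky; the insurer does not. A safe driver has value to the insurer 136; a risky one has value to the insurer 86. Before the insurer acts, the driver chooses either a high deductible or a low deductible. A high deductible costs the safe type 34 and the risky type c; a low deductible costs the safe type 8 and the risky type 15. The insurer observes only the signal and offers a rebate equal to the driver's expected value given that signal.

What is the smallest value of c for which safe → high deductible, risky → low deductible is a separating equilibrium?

Under separation: high deductible → safe (pays 136); low deductible → risky (pays 86).
Safe: 136 − 34 = 102 ≥ 86 − 8 = 78. Holds regardless of c. ✓
Risky: 86 − 15 ≥ 136 − c, so c ≥ 136 − 71 = 65.

65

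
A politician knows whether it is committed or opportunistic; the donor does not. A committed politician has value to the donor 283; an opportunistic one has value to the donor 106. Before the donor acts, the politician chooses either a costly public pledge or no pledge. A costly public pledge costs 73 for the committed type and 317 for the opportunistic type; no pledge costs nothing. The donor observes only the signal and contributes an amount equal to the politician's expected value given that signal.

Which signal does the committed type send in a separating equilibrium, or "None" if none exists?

Try committed → pledge, opportunistic → no pledge:
  Under separation the donor infers type exactly: pledge → committed (pays 283), no pledge → opportunistic (pays 106).
  Committed: pledge gives 283 − 73 = 210; no pledge gives 106 − 0 = 106. No deviation. ✓
  Opportunistic: no pledge gives 106 − 0 = 106; pledge gives 283 − 317 = -34. No deviation. ✓
Both hold — the committed type sends pledge.

pledge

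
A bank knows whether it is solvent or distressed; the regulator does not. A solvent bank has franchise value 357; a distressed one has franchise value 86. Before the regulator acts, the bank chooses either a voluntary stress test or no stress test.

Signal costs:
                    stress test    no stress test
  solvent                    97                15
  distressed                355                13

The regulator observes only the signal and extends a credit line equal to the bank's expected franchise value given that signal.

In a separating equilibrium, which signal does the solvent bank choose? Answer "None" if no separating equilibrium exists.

Try solvent → stress test, distressed → no stress test:
  Under separation the regulator infers type exactly: stress test → solvent (pays 357), no stress test → distressed (pays 86).
  Solvent: stress test gives 357 − 97 = 260; no stress test gives 86 − 15 = 71. No deviation. ✓
  Distressed: no stress test gives 86 − 13 = 73; stress test gives 357 − 355 = 2. No deviation. ✓
Both hold — the solvent type sends stress test.

stress test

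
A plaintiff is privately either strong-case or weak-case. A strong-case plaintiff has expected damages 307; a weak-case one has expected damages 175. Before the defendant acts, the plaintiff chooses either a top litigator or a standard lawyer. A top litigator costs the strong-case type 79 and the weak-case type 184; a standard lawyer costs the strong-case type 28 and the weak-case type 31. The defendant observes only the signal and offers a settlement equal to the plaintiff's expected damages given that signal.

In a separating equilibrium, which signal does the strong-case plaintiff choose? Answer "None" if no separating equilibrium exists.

top litigator

Try strong-case → top litigator, weak-case → standard lawyer:
  Under separation the defendant infers type exactly: top litigator → strong-case (pays 307), standard lawyer → weak-case (pays 175).
  Strong-case: top litigator gives 307 − 79 = 228; standard lawyer gives 175 − 28 = 147. No deviation. ✓
  Weak-case: standard lawyer gives 175 − 31 = 144; top litigator gives 307 − 184 = 123. No deviation. ✓
Both hold — the strong-case type sends top litigator.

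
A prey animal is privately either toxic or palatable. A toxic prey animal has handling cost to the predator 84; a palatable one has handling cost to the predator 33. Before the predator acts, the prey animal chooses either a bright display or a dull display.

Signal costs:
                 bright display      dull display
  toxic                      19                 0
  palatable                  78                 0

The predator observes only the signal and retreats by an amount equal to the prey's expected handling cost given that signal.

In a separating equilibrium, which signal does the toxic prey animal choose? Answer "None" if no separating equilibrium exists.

Try toxic → bright display, palatable → dull display:
  If types separate, bright display earns payment 84 and dull display earns 33.
  Toxic: bright display gives 84 − 19 = 65; dull display gives 33 − 0 = 33. No deviation. ✓
  Palatable: dull display gives 33 − 0 = 33; bright display gives 84 − 78 = 6. No deviation. ✓
Both hold — the toxic type sends bright display.

bright display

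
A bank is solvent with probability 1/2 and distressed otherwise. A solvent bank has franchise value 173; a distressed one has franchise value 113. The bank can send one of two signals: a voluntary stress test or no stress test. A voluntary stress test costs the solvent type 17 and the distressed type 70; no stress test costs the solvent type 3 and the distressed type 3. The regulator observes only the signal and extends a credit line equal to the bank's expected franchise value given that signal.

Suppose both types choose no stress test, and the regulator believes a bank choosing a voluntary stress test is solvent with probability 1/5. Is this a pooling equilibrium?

At the pooled signal (no stress test) the regulator holds the prior 1/2 and pays 1/2·173 + 1/2·113 = 143. Off-path (stress test) belief 1/5 gives 1/5·173 + 4/5·113 = 125.
Solvent: no stress test gives 143 − 3 = 140; stress test gives 125 − 17 = 108. Stays. ✓
Distressed: no stress test gives 143 − 3 = 140; stress test gives 125 − 70 = 55. Stays. ✓

Yes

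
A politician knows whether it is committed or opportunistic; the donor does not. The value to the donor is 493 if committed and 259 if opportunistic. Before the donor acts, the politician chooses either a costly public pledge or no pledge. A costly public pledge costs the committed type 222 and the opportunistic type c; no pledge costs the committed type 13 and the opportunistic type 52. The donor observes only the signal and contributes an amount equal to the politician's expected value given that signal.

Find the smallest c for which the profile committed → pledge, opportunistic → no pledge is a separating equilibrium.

286

Under separation: pledge → committed (pays 493); no pledge → opportunistic (pays 259).
Committed: 493 − 222 = 271 ≥ 259 − 13 = 246. Holds regardless of c. ✓
Opportunistic: 259 − 52 ≥ 493 − c, so c ≥ 493 − 207 = 286.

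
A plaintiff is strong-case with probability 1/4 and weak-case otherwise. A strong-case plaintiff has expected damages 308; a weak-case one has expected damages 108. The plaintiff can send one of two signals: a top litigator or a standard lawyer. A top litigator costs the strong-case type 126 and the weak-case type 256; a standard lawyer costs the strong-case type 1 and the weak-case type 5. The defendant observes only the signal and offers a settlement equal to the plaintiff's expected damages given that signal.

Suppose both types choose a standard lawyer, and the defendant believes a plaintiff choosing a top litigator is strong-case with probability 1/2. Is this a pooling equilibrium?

Yes

At the pooled signal (standard lawyer) the defendant holds the prior 1/4 and pays 1/4·308 + 3/4·108 = 158. Off-path (top litigator) belief 1/2 gives 1/2·308 + 1/2·108 = 208.
Strong-case: standard lawyer gives 158 − 1 = 157; top litigator gives 208 − 126 = 82. Stays. ✓
Weak-case: standard lawyer gives 158 − 5 = 153; top litigator gives 208 − 256 = -48. Stays. ✓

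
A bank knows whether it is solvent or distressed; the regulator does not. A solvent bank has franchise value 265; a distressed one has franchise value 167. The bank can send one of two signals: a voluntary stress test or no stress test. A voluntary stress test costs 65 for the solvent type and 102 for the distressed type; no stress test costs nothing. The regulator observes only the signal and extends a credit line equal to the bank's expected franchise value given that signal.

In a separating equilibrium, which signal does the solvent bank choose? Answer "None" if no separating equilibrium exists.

Try solvent → stress test, distressed → no stress test:
  Under separation the regulator infers type exactly: stress test → solvent (pays 265), no stress test → distressed (pays 167).
  Solvent: stress test gives 265 − 65 = 200; no stress test gives 167 − 0 = 167. No deviation. ✓
  Distressed: no stress test gives 167 − 0 = 167; stress test gives 265 − 102 = 163. No deviation. ✓
Both hold — the solvent type sends stress test.

stress test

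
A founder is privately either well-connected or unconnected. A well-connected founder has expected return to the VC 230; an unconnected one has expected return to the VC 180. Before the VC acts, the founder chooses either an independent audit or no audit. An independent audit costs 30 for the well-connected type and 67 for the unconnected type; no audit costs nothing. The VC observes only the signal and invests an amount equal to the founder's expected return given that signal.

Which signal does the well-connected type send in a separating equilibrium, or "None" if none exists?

audit

Try well-connected → audit, unconnected → no audit:
  Under separation the VC infers type exactly: audit → well-connected (pays 230), no audit → unconnected (pays 180).
  Well-connected: audit gives 230 − 30 = 200; no audit gives 180 − 0 = 180. No deviation. ✓
  Unconnected: no audit gives 180 − 0 = 180; audit gives 230 − 67 = 163. No deviation. ✓
Both hold — the well-connected type sends audit.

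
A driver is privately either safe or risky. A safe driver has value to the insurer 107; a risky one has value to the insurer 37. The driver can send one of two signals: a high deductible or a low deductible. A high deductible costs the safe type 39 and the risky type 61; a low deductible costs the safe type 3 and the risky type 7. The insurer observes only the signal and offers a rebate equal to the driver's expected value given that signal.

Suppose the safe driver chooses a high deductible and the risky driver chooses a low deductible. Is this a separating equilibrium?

No

If types separate, high deductible earns payment 107 and low deductible earns 37.
Safe: high deductible gives 107 − 39 = 68; low deductible gives 37 − 3 = 34. No deviation. ✓
Risky: low deductible gives 37 − 7 = 30; high deductible gives 107 − 61 = 46. Would deviate. ✗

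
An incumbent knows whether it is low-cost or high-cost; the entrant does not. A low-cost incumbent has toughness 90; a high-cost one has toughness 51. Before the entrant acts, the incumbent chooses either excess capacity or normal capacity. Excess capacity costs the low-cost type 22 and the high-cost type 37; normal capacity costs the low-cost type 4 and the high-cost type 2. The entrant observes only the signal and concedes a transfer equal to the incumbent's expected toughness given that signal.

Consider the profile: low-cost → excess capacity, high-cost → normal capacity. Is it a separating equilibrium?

Under separation the entrant infers type exactly: excess capacity → low-cost (pays 90), normal capacity → high-cost (pays 51).
Low-cost: excess capacity gives 90 − 22 = 68; normal capacity gives 51 − 4 = 47. No deviation. ✓
High-cost: normal capacity gives 51 − 2 = 49; excess capacity gives 90 − 37 = 53. Would deviate. ✗

No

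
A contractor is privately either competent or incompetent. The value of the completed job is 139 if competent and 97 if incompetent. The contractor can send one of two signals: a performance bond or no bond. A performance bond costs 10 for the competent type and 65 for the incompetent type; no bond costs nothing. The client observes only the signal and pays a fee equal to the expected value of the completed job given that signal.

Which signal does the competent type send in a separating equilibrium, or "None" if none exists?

Try competent → bond, incompetent → no bond:
  If types separate, bond earns payment 139 and no bond earns 97.
  Competent: bond gives 139 − 10 = 129; no bond gives 97 − 0 = 97. No deviation. ✓
  Incompetent: no bond gives 97 − 0 = 97; bond gives 139 − 65 = 74. No deviation. ✓
Both hold — the competent type sends bond.

bond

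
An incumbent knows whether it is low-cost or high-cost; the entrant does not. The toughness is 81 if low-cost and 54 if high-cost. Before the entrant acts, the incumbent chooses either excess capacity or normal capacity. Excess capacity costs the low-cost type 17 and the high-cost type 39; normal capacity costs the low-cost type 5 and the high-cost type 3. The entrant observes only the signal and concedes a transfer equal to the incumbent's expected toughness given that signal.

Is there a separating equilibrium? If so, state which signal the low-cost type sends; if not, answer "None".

Try low-cost → excess capacity, high-cost → normal capacity:
  If types separate, excess capacity earns payment 81 and normal capacity earns 54.
  Low-cost: excess capacity gives 81 − 17 = 64; normal capacity gives 54 − 5 = 49. No deviation. ✓
  High-cost: normal capacity gives 54 − 3 = 51; excess capacity gives 81 − 39 = 42. No deviation. ✓
Both hold — the low-cost type sends excess capacity.

excess capacity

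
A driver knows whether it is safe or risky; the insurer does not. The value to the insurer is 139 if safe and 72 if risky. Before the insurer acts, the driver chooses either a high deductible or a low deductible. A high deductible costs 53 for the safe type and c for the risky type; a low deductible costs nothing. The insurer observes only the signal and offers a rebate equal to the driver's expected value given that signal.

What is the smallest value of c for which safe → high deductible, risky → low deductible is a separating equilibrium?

67

Under separation: high deductible → safe (pays 139); low deductible → risky (pays 72).
Safe: 139 − 53 = 86 ≥ 72 − 0 = 72. Holds regardless of c. ✓
Risky: 72 − 0 ≥ 139 − c, so c ≥ 139 − 72 = 67.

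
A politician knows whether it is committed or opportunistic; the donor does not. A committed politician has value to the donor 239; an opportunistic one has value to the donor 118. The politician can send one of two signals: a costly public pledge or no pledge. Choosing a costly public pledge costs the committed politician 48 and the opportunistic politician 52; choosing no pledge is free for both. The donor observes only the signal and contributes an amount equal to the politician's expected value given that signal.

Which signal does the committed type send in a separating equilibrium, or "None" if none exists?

Try committed → pledge, opportunistic → no pledge:
  If types separate, pledge earns payment 239 and no pledge earns 118.
  Committed: pledge gives 239 − 48 = 191; no pledge gives 118 − 0 = 118. No deviation. ✓
  Opportunistic: no pledge gives 118 − 0 = 118; pledge gives 239 − 52 = 187. Would deviate. ✗
Try committed → no pledge, opportunistic → pledge:
  If types separate, no pledge earns payment 239 and pledge earns 118.
  Committed: no pledge gives 239 − 0 = 239; pledge gives 118 − 48 = 70. No deviation. ✓
  Opportunistic: pledge gives 118 − 52 = 66; no pledge gives 239 − 0 = 239. Would deviate. ✗
Neither assignment is incentive-compatible.

None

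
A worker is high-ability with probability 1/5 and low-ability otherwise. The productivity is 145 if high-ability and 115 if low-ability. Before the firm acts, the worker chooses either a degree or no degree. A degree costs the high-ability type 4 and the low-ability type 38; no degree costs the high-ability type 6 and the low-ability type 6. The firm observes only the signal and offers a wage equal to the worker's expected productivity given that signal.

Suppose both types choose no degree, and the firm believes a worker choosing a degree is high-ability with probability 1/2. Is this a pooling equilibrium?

At the pooled signal (no degree) the firm holds the prior 1/5 and pays 1/5·145 + 4/5·115 = 121. Off-path (degree) belief 1/2 gives 1/2·145 + 1/2·115 = 130.
High-ability: no degree gives 121 − 6 = 115; degree gives 130 − 4 = 126. Deviates. ✗
Low-ability: no degree gives 121 − 6 = 115; degree gives 130 − 38 = 92. Stays. ✓

No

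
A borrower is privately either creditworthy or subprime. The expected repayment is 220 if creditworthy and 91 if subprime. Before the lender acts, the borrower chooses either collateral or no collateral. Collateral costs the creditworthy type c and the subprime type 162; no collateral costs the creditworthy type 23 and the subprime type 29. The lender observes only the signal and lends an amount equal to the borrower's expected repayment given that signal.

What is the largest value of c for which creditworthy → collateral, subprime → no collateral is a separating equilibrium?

Under separation: collateral → creditworthy (pays 220); no collateral → subprime (pays 91).
Subprime: 91 − 29 = 62 ≥ 220 − 162 = 58. Holds regardless of c. ✓
Creditworthy: 220 − c ≥ 91 − 23, so c ≤ 220 − 68 = 152.

152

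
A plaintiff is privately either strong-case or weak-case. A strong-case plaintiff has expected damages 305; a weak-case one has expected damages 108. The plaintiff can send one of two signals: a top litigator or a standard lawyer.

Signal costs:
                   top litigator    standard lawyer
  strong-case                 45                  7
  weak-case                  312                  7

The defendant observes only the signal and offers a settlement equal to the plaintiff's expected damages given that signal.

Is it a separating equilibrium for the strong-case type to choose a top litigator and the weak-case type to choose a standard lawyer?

Yes

If types separate, top litigator earns payment 305 and standard lawyer earns 108.
Strong-case: top litigator gives 305 − 45 = 260; standard lawyer gives 108 − 7 = 101. No deviation. ✓
Weak-case: standard lawyer gives 108 − 7 = 101; top litigator gives 305 − 312 = -7. No deviation. ✓
Neither type gains from mimicking the other.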